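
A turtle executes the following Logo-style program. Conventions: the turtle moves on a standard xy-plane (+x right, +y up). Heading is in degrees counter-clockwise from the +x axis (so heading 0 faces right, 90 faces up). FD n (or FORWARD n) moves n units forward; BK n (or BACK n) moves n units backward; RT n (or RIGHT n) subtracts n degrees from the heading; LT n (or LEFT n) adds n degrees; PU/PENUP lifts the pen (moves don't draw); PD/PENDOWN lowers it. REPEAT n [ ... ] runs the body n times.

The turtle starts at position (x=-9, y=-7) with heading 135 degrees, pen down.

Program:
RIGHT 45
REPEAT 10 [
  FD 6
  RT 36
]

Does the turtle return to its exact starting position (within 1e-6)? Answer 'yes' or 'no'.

Executing turtle program step by step:
Start: pos=(-9,-7), heading=135, pen down
RT 45: heading 135 -> 90
REPEAT 10 [
  -- iteration 1/10 --
  FD 6: (-9,-7) -> (-9,-1) [heading=90, draw]
  RT 36: heading 90 -> 54
  -- iteration 2/10 --
  FD 6: (-9,-1) -> (-5.473,3.854) [heading=54, draw]
  RT 36: heading 54 -> 18
  -- iteration 3/10 --
  FD 6: (-5.473,3.854) -> (0.233,5.708) [heading=18, draw]
  RT 36: heading 18 -> 342
  -- iteration 4/10 --
  FD 6: (0.233,5.708) -> (5.939,3.854) [heading=342, draw]
  RT 36: heading 342 -> 306
  -- iteration 5/10 --
  FD 6: (5.939,3.854) -> (9.466,-1) [heading=306, draw]
  RT 36: heading 306 -> 270
  -- iteration 6/10 --
  FD 6: (9.466,-1) -> (9.466,-7) [heading=270, draw]
  RT 36: heading 270 -> 234
  -- iteration 7/10 --
  FD 6: (9.466,-7) -> (5.939,-11.854) [heading=234, draw]
  RT 36: heading 234 -> 198
  -- iteration 8/10 --
  FD 6: (5.939,-11.854) -> (0.233,-13.708) [heading=198, draw]
  RT 36: heading 198 -> 162
  -- iteration 9/10 --
  FD 6: (0.233,-13.708) -> (-5.473,-11.854) [heading=162, draw]
  RT 36: heading 162 -> 126
  -- iteration 10/10 --
  FD 6: (-5.473,-11.854) -> (-9,-7) [heading=126, draw]
  RT 36: heading 126 -> 90
]
Final: pos=(-9,-7), heading=90, 10 segment(s) drawn

Start position: (-9, -7)
Final position: (-9, -7)
Distance = 0; < 1e-6 -> CLOSED

Answer: yes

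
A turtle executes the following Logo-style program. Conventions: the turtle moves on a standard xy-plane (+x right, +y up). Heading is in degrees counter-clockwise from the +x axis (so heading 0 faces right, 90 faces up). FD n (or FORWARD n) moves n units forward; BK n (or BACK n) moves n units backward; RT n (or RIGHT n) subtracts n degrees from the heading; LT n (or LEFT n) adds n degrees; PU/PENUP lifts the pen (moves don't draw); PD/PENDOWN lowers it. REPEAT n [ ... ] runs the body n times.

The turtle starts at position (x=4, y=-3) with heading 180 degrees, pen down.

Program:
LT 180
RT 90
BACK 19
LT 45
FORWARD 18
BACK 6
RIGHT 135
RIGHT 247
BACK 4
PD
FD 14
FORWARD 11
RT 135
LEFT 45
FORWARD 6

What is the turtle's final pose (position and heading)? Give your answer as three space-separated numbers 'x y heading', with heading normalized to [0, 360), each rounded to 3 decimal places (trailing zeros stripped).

Executing turtle program step by step:
Start: pos=(4,-3), heading=180, pen down
LT 180: heading 180 -> 0
RT 90: heading 0 -> 270
BK 19: (4,-3) -> (4,16) [heading=270, draw]
LT 45: heading 270 -> 315
FD 18: (4,16) -> (16.728,3.272) [heading=315, draw]
BK 6: (16.728,3.272) -> (12.485,7.515) [heading=315, draw]
RT 135: heading 315 -> 180
RT 247: heading 180 -> 293
BK 4: (12.485,7.515) -> (10.922,11.197) [heading=293, draw]
PD: pen down
FD 14: (10.922,11.197) -> (16.393,-1.69) [heading=293, draw]
FD 11: (16.393,-1.69) -> (20.691,-11.816) [heading=293, draw]
RT 135: heading 293 -> 158
LT 45: heading 158 -> 203
FD 6: (20.691,-11.816) -> (15.168,-14.16) [heading=203, draw]
Final: pos=(15.168,-14.16), heading=203, 7 segment(s) drawn

Answer: 15.168 -14.16 203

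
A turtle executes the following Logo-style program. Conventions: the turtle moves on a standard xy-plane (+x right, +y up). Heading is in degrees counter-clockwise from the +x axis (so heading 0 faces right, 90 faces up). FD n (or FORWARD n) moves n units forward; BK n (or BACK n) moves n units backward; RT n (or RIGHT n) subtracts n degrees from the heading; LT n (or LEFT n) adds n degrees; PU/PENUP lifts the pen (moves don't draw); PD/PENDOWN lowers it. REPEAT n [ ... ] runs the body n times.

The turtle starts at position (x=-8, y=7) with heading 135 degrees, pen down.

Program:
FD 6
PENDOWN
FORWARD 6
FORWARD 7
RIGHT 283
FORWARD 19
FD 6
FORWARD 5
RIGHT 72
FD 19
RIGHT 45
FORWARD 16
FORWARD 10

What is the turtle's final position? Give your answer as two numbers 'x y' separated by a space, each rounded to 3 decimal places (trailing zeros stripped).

Answer: -63.697 42.651

Derivation:
Executing turtle program step by step:
Start: pos=(-8,7), heading=135, pen down
FD 6: (-8,7) -> (-12.243,11.243) [heading=135, draw]
PD: pen down
FD 6: (-12.243,11.243) -> (-16.485,15.485) [heading=135, draw]
FD 7: (-16.485,15.485) -> (-21.435,20.435) [heading=135, draw]
RT 283: heading 135 -> 212
FD 19: (-21.435,20.435) -> (-37.548,10.367) [heading=212, draw]
FD 6: (-37.548,10.367) -> (-42.636,7.187) [heading=212, draw]
FD 5: (-42.636,7.187) -> (-46.876,4.537) [heading=212, draw]
RT 72: heading 212 -> 140
FD 19: (-46.876,4.537) -> (-61.431,16.75) [heading=140, draw]
RT 45: heading 140 -> 95
FD 16: (-61.431,16.75) -> (-62.826,32.69) [heading=95, draw]
FD 10: (-62.826,32.69) -> (-63.697,42.651) [heading=95, draw]
Final: pos=(-63.697,42.651), heading=95, 9 segment(s) drawn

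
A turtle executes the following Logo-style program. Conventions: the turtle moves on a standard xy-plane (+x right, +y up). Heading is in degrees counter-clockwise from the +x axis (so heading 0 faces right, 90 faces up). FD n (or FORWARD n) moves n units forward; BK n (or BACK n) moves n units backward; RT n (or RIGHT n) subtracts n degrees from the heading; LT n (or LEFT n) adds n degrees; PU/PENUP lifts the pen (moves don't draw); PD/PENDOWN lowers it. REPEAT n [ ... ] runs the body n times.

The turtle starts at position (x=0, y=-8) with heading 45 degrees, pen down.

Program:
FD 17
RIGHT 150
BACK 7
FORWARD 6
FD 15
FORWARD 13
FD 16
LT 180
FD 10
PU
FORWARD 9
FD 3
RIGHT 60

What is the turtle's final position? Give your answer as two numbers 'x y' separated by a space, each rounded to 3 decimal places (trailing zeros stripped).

Answer: 6.586 -16.264

Derivation:
Executing turtle program step by step:
Start: pos=(0,-8), heading=45, pen down
FD 17: (0,-8) -> (12.021,4.021) [heading=45, draw]
RT 150: heading 45 -> 255
BK 7: (12.021,4.021) -> (13.833,10.782) [heading=255, draw]
FD 6: (13.833,10.782) -> (12.28,4.987) [heading=255, draw]
FD 15: (12.28,4.987) -> (8.397,-9.502) [heading=255, draw]
FD 13: (8.397,-9.502) -> (5.033,-22.059) [heading=255, draw]
FD 16: (5.033,-22.059) -> (0.892,-37.514) [heading=255, draw]
LT 180: heading 255 -> 75
FD 10: (0.892,-37.514) -> (3.48,-27.855) [heading=75, draw]
PU: pen up
FD 9: (3.48,-27.855) -> (5.809,-19.161) [heading=75, move]
FD 3: (5.809,-19.161) -> (6.586,-16.264) [heading=75, move]
RT 60: heading 75 -> 15
Final: pos=(6.586,-16.264), heading=15, 7 segment(s) drawn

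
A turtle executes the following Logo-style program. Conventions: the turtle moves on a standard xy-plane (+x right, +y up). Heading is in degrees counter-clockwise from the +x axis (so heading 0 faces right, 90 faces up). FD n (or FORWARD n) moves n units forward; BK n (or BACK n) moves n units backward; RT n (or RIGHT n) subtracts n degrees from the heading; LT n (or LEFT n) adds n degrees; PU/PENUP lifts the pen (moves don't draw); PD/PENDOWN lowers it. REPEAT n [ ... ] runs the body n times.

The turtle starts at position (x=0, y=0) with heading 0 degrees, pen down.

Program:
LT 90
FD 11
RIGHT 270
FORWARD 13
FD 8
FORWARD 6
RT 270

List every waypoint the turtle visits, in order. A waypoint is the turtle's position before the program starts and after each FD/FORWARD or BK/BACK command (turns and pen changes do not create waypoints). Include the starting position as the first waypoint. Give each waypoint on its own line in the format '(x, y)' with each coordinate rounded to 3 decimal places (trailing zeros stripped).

Executing turtle program step by step:
Start: pos=(0,0), heading=0, pen down
LT 90: heading 0 -> 90
FD 11: (0,0) -> (0,11) [heading=90, draw]
RT 270: heading 90 -> 180
FD 13: (0,11) -> (-13,11) [heading=180, draw]
FD 8: (-13,11) -> (-21,11) [heading=180, draw]
FD 6: (-21,11) -> (-27,11) [heading=180, draw]
RT 270: heading 180 -> 270
Final: pos=(-27,11), heading=270, 4 segment(s) drawn
Waypoints (5 total):
(0, 0)
(0, 11)
(-13, 11)
(-21, 11)
(-27, 11)

Answer: (0, 0)
(0, 11)
(-13, 11)
(-21, 11)
(-27, 11)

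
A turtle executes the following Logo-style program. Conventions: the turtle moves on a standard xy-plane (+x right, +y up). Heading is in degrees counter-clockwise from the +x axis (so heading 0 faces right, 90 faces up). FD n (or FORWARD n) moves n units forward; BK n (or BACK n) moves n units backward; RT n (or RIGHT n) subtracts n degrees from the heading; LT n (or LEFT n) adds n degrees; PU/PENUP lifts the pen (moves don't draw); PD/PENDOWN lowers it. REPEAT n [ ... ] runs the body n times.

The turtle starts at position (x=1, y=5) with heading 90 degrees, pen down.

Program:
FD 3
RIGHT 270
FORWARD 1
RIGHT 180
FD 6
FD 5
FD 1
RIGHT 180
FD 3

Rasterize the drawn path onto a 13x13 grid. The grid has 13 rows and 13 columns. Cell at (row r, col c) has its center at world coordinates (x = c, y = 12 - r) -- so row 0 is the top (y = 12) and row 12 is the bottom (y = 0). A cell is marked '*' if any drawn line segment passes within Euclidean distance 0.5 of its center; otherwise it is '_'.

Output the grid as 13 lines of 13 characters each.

Segment 0: (1,5) -> (1,8)
Segment 1: (1,8) -> (0,8)
Segment 2: (0,8) -> (6,8)
Segment 3: (6,8) -> (11,8)
Segment 4: (11,8) -> (12,8)
Segment 5: (12,8) -> (9,8)

Answer: _____________
_____________
_____________
_____________
*************
_*___________
_*___________
_*___________
_____________
_____________
_____________
_____________
_____________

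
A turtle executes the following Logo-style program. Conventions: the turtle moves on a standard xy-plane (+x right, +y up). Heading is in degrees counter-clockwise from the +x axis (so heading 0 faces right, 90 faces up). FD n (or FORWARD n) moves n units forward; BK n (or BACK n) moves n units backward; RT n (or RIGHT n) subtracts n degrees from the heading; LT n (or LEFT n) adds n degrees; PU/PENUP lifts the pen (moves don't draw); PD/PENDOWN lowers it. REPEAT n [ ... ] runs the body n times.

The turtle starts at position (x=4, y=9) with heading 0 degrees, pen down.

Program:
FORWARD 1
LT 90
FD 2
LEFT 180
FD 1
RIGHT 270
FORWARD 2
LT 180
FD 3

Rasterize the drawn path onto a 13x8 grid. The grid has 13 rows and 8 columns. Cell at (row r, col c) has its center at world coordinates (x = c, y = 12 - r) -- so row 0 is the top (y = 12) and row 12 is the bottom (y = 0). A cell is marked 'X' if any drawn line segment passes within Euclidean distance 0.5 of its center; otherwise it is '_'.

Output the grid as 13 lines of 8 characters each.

Segment 0: (4,9) -> (5,9)
Segment 1: (5,9) -> (5,11)
Segment 2: (5,11) -> (5,10)
Segment 3: (5,10) -> (7,10)
Segment 4: (7,10) -> (4,10)

Answer: ________
_____X__
____XXXX
____XX__
________
________
________
________
________
________
________
________
________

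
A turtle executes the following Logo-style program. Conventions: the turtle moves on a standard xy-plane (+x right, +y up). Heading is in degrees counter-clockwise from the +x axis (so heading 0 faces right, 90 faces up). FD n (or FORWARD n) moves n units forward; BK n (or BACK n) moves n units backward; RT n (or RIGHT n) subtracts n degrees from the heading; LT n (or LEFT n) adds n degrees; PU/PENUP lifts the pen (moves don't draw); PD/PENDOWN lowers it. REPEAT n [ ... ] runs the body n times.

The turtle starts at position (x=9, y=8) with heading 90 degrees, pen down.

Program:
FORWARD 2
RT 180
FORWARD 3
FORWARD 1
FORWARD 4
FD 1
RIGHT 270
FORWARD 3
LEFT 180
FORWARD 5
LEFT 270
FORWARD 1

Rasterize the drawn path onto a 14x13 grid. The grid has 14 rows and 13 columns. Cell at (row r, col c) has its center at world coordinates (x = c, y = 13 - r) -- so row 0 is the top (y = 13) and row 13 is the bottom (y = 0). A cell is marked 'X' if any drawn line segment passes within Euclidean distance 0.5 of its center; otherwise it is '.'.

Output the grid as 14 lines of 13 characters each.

Answer: .............
.............
.............
.........X...
.........X...
.........X...
.........X...
.........X...
.........X...
.........X...
.........X...
.......X.X...
.......XXXXXX
.............

Derivation:
Segment 0: (9,8) -> (9,10)
Segment 1: (9,10) -> (9,7)
Segment 2: (9,7) -> (9,6)
Segment 3: (9,6) -> (9,2)
Segment 4: (9,2) -> (9,1)
Segment 5: (9,1) -> (12,1)
Segment 6: (12,1) -> (7,1)
Segment 7: (7,1) -> (7,2)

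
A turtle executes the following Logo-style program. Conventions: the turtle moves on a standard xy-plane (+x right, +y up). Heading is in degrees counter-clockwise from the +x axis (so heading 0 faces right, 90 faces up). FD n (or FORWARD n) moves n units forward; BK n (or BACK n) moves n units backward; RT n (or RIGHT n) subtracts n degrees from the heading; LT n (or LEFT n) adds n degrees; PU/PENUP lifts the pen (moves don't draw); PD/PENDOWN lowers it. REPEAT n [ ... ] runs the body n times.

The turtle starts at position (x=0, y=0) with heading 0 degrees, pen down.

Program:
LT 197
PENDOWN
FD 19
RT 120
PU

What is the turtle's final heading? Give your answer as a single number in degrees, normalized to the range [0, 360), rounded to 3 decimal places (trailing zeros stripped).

Executing turtle program step by step:
Start: pos=(0,0), heading=0, pen down
LT 197: heading 0 -> 197
PD: pen down
FD 19: (0,0) -> (-18.17,-5.555) [heading=197, draw]
RT 120: heading 197 -> 77
PU: pen up
Final: pos=(-18.17,-5.555), heading=77, 1 segment(s) drawn

Answer: 77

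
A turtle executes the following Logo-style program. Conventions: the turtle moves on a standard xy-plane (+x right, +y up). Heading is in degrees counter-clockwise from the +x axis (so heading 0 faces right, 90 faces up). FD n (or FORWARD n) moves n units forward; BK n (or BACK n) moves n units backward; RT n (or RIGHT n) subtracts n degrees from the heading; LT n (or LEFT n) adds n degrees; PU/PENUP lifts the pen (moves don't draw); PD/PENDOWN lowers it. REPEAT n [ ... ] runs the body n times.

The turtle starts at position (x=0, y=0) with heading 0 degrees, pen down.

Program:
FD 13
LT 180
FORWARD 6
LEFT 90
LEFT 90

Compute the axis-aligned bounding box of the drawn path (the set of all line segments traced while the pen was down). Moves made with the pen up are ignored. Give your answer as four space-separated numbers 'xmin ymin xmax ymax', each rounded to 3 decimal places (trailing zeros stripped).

Answer: 0 0 13 0

Derivation:
Executing turtle program step by step:
Start: pos=(0,0), heading=0, pen down
FD 13: (0,0) -> (13,0) [heading=0, draw]
LT 180: heading 0 -> 180
FD 6: (13,0) -> (7,0) [heading=180, draw]
LT 90: heading 180 -> 270
LT 90: heading 270 -> 0
Final: pos=(7,0), heading=0, 2 segment(s) drawn

Segment endpoints: x in {0, 7, 13}, y in {0, 0}
xmin=0, ymin=0, xmax=13, ymax=0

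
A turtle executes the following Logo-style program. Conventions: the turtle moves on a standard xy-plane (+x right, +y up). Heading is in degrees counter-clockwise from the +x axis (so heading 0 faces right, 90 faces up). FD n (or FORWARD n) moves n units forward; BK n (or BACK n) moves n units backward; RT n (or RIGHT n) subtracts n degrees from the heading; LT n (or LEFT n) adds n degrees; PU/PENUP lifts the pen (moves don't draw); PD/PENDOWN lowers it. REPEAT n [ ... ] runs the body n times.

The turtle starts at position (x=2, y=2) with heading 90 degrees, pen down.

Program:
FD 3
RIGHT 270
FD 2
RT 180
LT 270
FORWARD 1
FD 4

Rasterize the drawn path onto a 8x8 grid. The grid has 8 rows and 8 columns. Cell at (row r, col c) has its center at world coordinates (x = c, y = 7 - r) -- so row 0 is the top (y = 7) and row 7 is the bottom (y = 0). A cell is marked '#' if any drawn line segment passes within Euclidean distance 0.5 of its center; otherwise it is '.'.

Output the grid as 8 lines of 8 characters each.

Answer: ........
........
###.....
#.#.....
#.#.....
#.#.....
#.......
#.......

Derivation:
Segment 0: (2,2) -> (2,5)
Segment 1: (2,5) -> (0,5)
Segment 2: (0,5) -> (0,4)
Segment 3: (0,4) -> (0,0)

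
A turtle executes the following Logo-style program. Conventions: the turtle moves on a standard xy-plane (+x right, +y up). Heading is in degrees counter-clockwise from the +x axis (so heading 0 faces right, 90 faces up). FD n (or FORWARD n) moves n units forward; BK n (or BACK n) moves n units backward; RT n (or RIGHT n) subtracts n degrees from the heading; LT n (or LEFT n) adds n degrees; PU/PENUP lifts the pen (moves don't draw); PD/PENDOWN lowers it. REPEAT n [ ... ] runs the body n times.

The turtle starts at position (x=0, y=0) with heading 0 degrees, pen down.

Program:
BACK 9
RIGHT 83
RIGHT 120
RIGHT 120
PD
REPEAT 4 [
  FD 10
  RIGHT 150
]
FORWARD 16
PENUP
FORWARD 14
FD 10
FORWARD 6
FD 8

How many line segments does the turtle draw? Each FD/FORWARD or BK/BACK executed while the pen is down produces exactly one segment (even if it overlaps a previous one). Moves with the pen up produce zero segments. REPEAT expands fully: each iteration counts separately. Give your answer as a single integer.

Executing turtle program step by step:
Start: pos=(0,0), heading=0, pen down
BK 9: (0,0) -> (-9,0) [heading=0, draw]
RT 83: heading 0 -> 277
RT 120: heading 277 -> 157
RT 120: heading 157 -> 37
PD: pen down
REPEAT 4 [
  -- iteration 1/4 --
  FD 10: (-9,0) -> (-1.014,6.018) [heading=37, draw]
  RT 150: heading 37 -> 247
  -- iteration 2/4 --
  FD 10: (-1.014,6.018) -> (-4.921,-3.187) [heading=247, draw]
  RT 150: heading 247 -> 97
  -- iteration 3/4 --
  FD 10: (-4.921,-3.187) -> (-6.14,6.739) [heading=97, draw]
  RT 150: heading 97 -> 307
  -- iteration 4/4 --
  FD 10: (-6.14,6.739) -> (-0.121,-1.248) [heading=307, draw]
  RT 150: heading 307 -> 157
]
FD 16: (-0.121,-1.248) -> (-14.85,5.004) [heading=157, draw]
PU: pen up
FD 14: (-14.85,5.004) -> (-27.737,10.474) [heading=157, move]
FD 10: (-27.737,10.474) -> (-36.942,14.381) [heading=157, move]
FD 6: (-36.942,14.381) -> (-42.465,16.726) [heading=157, move]
FD 8: (-42.465,16.726) -> (-49.829,19.852) [heading=157, move]
Final: pos=(-49.829,19.852), heading=157, 6 segment(s) drawn
Segments drawn: 6

Answer: 6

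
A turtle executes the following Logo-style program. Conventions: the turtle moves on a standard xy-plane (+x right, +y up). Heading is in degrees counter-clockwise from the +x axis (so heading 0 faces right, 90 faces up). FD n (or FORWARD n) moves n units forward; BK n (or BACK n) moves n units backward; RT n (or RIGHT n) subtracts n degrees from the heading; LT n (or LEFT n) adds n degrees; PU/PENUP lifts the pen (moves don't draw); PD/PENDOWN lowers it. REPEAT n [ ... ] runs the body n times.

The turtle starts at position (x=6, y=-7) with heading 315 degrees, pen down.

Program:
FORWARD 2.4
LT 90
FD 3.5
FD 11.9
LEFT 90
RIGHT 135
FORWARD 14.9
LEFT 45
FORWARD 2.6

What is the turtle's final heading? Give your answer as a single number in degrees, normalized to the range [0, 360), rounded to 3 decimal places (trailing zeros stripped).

Answer: 45

Derivation:
Executing turtle program step by step:
Start: pos=(6,-7), heading=315, pen down
FD 2.4: (6,-7) -> (7.697,-8.697) [heading=315, draw]
LT 90: heading 315 -> 45
FD 3.5: (7.697,-8.697) -> (10.172,-6.222) [heading=45, draw]
FD 11.9: (10.172,-6.222) -> (18.587,2.192) [heading=45, draw]
LT 90: heading 45 -> 135
RT 135: heading 135 -> 0
FD 14.9: (18.587,2.192) -> (33.487,2.192) [heading=0, draw]
LT 45: heading 0 -> 45
FD 2.6: (33.487,2.192) -> (35.325,4.031) [heading=45, draw]
Final: pos=(35.325,4.031), heading=45, 5 segment(s) drawn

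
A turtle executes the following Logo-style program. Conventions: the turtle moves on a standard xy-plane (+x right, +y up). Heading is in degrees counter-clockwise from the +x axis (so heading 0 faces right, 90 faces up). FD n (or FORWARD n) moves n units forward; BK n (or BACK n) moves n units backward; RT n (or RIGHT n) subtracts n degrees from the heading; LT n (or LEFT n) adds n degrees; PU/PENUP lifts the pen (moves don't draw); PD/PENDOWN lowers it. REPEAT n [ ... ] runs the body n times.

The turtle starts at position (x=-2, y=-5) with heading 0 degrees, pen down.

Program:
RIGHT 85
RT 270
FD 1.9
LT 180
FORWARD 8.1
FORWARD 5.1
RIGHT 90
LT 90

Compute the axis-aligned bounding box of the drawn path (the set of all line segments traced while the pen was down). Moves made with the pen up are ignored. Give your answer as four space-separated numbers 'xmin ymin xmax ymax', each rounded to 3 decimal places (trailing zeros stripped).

Answer: -13.257 -5.985 -0.107 -4.834

Derivation:
Executing turtle program step by step:
Start: pos=(-2,-5), heading=0, pen down
RT 85: heading 0 -> 275
RT 270: heading 275 -> 5
FD 1.9: (-2,-5) -> (-0.107,-4.834) [heading=5, draw]
LT 180: heading 5 -> 185
FD 8.1: (-0.107,-4.834) -> (-8.176,-5.54) [heading=185, draw]
FD 5.1: (-8.176,-5.54) -> (-13.257,-5.985) [heading=185, draw]
RT 90: heading 185 -> 95
LT 90: heading 95 -> 185
Final: pos=(-13.257,-5.985), heading=185, 3 segment(s) drawn

Segment endpoints: x in {-13.257, -8.176, -2, -0.107}, y in {-5.985, -5.54, -5, -4.834}
xmin=-13.257, ymin=-5.985, xmax=-0.107, ymax=-4.834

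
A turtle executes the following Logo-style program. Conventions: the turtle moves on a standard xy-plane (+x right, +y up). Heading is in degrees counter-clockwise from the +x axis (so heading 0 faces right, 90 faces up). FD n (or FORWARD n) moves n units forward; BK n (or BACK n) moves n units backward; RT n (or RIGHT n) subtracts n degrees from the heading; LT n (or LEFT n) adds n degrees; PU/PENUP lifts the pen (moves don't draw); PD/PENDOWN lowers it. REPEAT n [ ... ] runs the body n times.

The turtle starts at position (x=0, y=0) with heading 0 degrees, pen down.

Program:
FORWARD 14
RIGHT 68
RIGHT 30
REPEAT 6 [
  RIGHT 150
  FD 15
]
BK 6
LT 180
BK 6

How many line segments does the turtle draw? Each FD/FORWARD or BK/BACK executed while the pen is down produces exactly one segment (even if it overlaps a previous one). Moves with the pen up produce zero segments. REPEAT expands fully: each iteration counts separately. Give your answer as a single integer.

Answer: 9

Derivation:
Executing turtle program step by step:
Start: pos=(0,0), heading=0, pen down
FD 14: (0,0) -> (14,0) [heading=0, draw]
RT 68: heading 0 -> 292
RT 30: heading 292 -> 262
REPEAT 6 [
  -- iteration 1/6 --
  RT 150: heading 262 -> 112
  FD 15: (14,0) -> (8.381,13.908) [heading=112, draw]
  -- iteration 2/6 --
  RT 150: heading 112 -> 322
  FD 15: (8.381,13.908) -> (20.201,4.673) [heading=322, draw]
  -- iteration 3/6 --
  RT 150: heading 322 -> 172
  FD 15: (20.201,4.673) -> (5.347,6.76) [heading=172, draw]
  -- iteration 4/6 --
  RT 150: heading 172 -> 22
  FD 15: (5.347,6.76) -> (19.255,12.38) [heading=22, draw]
  -- iteration 5/6 --
  RT 150: heading 22 -> 232
  FD 15: (19.255,12.38) -> (10.02,0.559) [heading=232, draw]
  -- iteration 6/6 --
  RT 150: heading 232 -> 82
  FD 15: (10.02,0.559) -> (12.107,15.413) [heading=82, draw]
]
BK 6: (12.107,15.413) -> (11.272,9.472) [heading=82, draw]
LT 180: heading 82 -> 262
BK 6: (11.272,9.472) -> (12.107,15.413) [heading=262, draw]
Final: pos=(12.107,15.413), heading=262, 9 segment(s) drawn
Segments drawn: 9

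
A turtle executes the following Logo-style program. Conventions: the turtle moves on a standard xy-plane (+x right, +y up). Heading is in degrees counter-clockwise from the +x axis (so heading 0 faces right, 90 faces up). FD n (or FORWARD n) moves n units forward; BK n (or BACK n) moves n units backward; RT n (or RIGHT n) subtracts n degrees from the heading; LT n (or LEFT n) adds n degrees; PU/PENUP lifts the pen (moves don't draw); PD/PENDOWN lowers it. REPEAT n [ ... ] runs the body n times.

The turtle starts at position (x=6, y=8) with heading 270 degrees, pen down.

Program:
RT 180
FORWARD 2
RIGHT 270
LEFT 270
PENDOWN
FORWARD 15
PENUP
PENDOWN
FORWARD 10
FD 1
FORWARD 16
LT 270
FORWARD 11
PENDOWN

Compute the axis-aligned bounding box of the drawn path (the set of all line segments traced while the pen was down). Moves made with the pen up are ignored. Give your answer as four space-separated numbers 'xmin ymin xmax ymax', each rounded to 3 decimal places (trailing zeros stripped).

Answer: 6 8 17 52

Derivation:
Executing turtle program step by step:
Start: pos=(6,8), heading=270, pen down
RT 180: heading 270 -> 90
FD 2: (6,8) -> (6,10) [heading=90, draw]
RT 270: heading 90 -> 180
LT 270: heading 180 -> 90
PD: pen down
FD 15: (6,10) -> (6,25) [heading=90, draw]
PU: pen up
PD: pen down
FD 10: (6,25) -> (6,35) [heading=90, draw]
FD 1: (6,35) -> (6,36) [heading=90, draw]
FD 16: (6,36) -> (6,52) [heading=90, draw]
LT 270: heading 90 -> 0
FD 11: (6,52) -> (17,52) [heading=0, draw]
PD: pen down
Final: pos=(17,52), heading=0, 6 segment(s) drawn

Segment endpoints: x in {6, 6, 6, 6, 17}, y in {8, 10, 25, 35, 36, 52}
xmin=6, ymin=8, xmax=17, ymax=52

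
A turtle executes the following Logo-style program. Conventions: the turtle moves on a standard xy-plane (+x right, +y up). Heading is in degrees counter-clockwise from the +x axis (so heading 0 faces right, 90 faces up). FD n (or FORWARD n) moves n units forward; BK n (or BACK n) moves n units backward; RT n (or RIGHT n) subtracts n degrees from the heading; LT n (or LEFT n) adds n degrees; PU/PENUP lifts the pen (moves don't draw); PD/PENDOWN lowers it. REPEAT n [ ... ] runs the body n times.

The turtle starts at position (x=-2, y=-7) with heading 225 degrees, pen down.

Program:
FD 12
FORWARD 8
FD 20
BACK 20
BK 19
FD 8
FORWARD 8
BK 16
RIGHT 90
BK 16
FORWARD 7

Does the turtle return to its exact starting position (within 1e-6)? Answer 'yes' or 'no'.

Answer: no

Derivation:
Executing turtle program step by step:
Start: pos=(-2,-7), heading=225, pen down
FD 12: (-2,-7) -> (-10.485,-15.485) [heading=225, draw]
FD 8: (-10.485,-15.485) -> (-16.142,-21.142) [heading=225, draw]
FD 20: (-16.142,-21.142) -> (-30.284,-35.284) [heading=225, draw]
BK 20: (-30.284,-35.284) -> (-16.142,-21.142) [heading=225, draw]
BK 19: (-16.142,-21.142) -> (-2.707,-7.707) [heading=225, draw]
FD 8: (-2.707,-7.707) -> (-8.364,-13.364) [heading=225, draw]
FD 8: (-8.364,-13.364) -> (-14.021,-19.021) [heading=225, draw]
BK 16: (-14.021,-19.021) -> (-2.707,-7.707) [heading=225, draw]
RT 90: heading 225 -> 135
BK 16: (-2.707,-7.707) -> (8.607,-19.021) [heading=135, draw]
FD 7: (8.607,-19.021) -> (3.657,-14.071) [heading=135, draw]
Final: pos=(3.657,-14.071), heading=135, 10 segment(s) drawn

Start position: (-2, -7)
Final position: (3.657, -14.071)
Distance = 9.055; >= 1e-6 -> NOT closed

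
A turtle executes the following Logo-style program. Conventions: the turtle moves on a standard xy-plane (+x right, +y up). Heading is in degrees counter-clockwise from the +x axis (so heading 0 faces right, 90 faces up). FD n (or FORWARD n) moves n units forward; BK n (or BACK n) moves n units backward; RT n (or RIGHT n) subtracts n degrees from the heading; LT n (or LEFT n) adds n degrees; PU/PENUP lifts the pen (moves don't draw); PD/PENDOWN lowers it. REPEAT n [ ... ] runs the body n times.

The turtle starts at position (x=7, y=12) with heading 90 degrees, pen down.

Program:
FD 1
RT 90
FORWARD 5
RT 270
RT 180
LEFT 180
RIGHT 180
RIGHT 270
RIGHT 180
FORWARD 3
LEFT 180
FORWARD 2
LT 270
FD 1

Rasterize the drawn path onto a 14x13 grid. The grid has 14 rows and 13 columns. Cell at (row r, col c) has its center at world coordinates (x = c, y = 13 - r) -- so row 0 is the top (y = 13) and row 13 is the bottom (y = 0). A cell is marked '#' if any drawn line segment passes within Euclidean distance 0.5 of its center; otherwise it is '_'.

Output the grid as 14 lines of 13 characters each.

Answer: _______######
_______#___#_
_____________
_____________
_____________
_____________
_____________
_____________
_____________
_____________
_____________
_____________
_____________
_____________

Derivation:
Segment 0: (7,12) -> (7,13)
Segment 1: (7,13) -> (12,13)
Segment 2: (12,13) -> (9,13)
Segment 3: (9,13) -> (11,13)
Segment 4: (11,13) -> (11,12)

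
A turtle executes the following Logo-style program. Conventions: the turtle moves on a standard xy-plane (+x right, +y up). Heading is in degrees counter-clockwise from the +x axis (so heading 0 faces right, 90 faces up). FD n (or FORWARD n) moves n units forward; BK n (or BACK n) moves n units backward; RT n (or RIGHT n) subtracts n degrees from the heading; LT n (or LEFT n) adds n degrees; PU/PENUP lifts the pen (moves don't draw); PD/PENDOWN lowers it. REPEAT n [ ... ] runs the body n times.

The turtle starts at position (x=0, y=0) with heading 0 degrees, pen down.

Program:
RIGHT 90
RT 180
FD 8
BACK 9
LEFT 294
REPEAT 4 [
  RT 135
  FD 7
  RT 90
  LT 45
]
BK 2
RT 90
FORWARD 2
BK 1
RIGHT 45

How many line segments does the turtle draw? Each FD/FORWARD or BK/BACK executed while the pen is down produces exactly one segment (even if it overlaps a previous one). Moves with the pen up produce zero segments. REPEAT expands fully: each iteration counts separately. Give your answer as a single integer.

Answer: 9

Derivation:
Executing turtle program step by step:
Start: pos=(0,0), heading=0, pen down
RT 90: heading 0 -> 270
RT 180: heading 270 -> 90
FD 8: (0,0) -> (0,8) [heading=90, draw]
BK 9: (0,8) -> (0,-1) [heading=90, draw]
LT 294: heading 90 -> 24
REPEAT 4 [
  -- iteration 1/4 --
  RT 135: heading 24 -> 249
  FD 7: (0,-1) -> (-2.509,-7.535) [heading=249, draw]
  RT 90: heading 249 -> 159
  LT 45: heading 159 -> 204
  -- iteration 2/4 --
  RT 135: heading 204 -> 69
  FD 7: (-2.509,-7.535) -> (0,-1) [heading=69, draw]
  RT 90: heading 69 -> 339
  LT 45: heading 339 -> 24
  -- iteration 3/4 --
  RT 135: heading 24 -> 249
  FD 7: (0,-1) -> (-2.509,-7.535) [heading=249, draw]
  RT 90: heading 249 -> 159
  LT 45: heading 159 -> 204
  -- iteration 4/4 --
  RT 135: heading 204 -> 69
  FD 7: (-2.509,-7.535) -> (0,-1) [heading=69, draw]
  RT 90: heading 69 -> 339
  LT 45: heading 339 -> 24
]
BK 2: (0,-1) -> (-1.827,-1.813) [heading=24, draw]
RT 90: heading 24 -> 294
FD 2: (-1.827,-1.813) -> (-1.014,-3.641) [heading=294, draw]
BK 1: (-1.014,-3.641) -> (-1.42,-2.727) [heading=294, draw]
RT 45: heading 294 -> 249
Final: pos=(-1.42,-2.727), heading=249, 9 segment(s) drawn
Segments drawn: 9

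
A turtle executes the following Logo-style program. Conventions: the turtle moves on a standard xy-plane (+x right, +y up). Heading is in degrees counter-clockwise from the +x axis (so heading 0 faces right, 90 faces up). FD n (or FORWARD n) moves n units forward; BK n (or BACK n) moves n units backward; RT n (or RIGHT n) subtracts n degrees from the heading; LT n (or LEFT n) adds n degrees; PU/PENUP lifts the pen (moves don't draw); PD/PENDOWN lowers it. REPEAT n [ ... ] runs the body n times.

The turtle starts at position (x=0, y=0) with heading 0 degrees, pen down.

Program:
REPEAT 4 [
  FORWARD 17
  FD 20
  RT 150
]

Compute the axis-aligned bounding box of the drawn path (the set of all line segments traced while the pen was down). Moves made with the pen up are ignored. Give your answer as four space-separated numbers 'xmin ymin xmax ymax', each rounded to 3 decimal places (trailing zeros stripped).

Executing turtle program step by step:
Start: pos=(0,0), heading=0, pen down
REPEAT 4 [
  -- iteration 1/4 --
  FD 17: (0,0) -> (17,0) [heading=0, draw]
  FD 20: (17,0) -> (37,0) [heading=0, draw]
  RT 150: heading 0 -> 210
  -- iteration 2/4 --
  FD 17: (37,0) -> (22.278,-8.5) [heading=210, draw]
  FD 20: (22.278,-8.5) -> (4.957,-18.5) [heading=210, draw]
  RT 150: heading 210 -> 60
  -- iteration 3/4 --
  FD 17: (4.957,-18.5) -> (13.457,-3.778) [heading=60, draw]
  FD 20: (13.457,-3.778) -> (23.457,13.543) [heading=60, draw]
  RT 150: heading 60 -> 270
  -- iteration 4/4 --
  FD 17: (23.457,13.543) -> (23.457,-3.457) [heading=270, draw]
  FD 20: (23.457,-3.457) -> (23.457,-23.457) [heading=270, draw]
  RT 150: heading 270 -> 120
]
Final: pos=(23.457,-23.457), heading=120, 8 segment(s) drawn

Segment endpoints: x in {0, 4.957, 13.457, 17, 22.278, 23.457, 23.457, 23.457, 37}, y in {-23.457, -18.5, -8.5, -3.778, -3.457, 0, 13.543}
xmin=0, ymin=-23.457, xmax=37, ymax=13.543

Answer: 0 -23.457 37 13.543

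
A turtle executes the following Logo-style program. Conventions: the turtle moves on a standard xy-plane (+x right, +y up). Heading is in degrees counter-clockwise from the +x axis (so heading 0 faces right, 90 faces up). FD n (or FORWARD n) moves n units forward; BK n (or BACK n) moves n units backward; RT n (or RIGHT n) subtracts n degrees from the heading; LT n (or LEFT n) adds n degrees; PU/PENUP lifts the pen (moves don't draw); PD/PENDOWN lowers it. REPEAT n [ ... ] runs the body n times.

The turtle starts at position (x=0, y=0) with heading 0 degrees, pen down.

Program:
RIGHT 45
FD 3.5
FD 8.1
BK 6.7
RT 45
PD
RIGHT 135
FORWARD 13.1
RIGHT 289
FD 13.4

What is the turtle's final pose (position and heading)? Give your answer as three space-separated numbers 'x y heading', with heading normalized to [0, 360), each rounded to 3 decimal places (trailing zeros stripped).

Answer: -17.842 -0.076 206

Derivation:
Executing turtle program step by step:
Start: pos=(0,0), heading=0, pen down
RT 45: heading 0 -> 315
FD 3.5: (0,0) -> (2.475,-2.475) [heading=315, draw]
FD 8.1: (2.475,-2.475) -> (8.202,-8.202) [heading=315, draw]
BK 6.7: (8.202,-8.202) -> (3.465,-3.465) [heading=315, draw]
RT 45: heading 315 -> 270
PD: pen down
RT 135: heading 270 -> 135
FD 13.1: (3.465,-3.465) -> (-5.798,5.798) [heading=135, draw]
RT 289: heading 135 -> 206
FD 13.4: (-5.798,5.798) -> (-17.842,-0.076) [heading=206, draw]
Final: pos=(-17.842,-0.076), heading=206, 5 segment(s) drawn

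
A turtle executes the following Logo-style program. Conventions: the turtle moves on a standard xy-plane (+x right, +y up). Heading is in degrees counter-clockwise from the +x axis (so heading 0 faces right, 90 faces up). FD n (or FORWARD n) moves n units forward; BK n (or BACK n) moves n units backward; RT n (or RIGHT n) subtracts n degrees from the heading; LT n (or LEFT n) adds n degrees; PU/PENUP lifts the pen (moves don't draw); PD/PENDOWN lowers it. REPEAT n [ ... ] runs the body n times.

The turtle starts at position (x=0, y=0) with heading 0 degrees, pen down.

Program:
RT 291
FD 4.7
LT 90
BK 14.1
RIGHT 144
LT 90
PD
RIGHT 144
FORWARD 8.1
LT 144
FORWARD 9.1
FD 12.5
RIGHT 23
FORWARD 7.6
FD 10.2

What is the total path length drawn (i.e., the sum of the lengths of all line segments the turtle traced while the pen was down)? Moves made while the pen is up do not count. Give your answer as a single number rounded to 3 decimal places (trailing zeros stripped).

Answer: 66.3

Derivation:
Executing turtle program step by step:
Start: pos=(0,0), heading=0, pen down
RT 291: heading 0 -> 69
FD 4.7: (0,0) -> (1.684,4.388) [heading=69, draw]
LT 90: heading 69 -> 159
BK 14.1: (1.684,4.388) -> (14.848,-0.665) [heading=159, draw]
RT 144: heading 159 -> 15
LT 90: heading 15 -> 105
PD: pen down
RT 144: heading 105 -> 321
FD 8.1: (14.848,-0.665) -> (21.143,-5.763) [heading=321, draw]
LT 144: heading 321 -> 105
FD 9.1: (21.143,-5.763) -> (18.787,3.027) [heading=105, draw]
FD 12.5: (18.787,3.027) -> (15.552,15.101) [heading=105, draw]
RT 23: heading 105 -> 82
FD 7.6: (15.552,15.101) -> (16.61,22.627) [heading=82, draw]
FD 10.2: (16.61,22.627) -> (18.029,32.728) [heading=82, draw]
Final: pos=(18.029,32.728), heading=82, 7 segment(s) drawn

Segment lengths:
  seg 1: (0,0) -> (1.684,4.388), length = 4.7
  seg 2: (1.684,4.388) -> (14.848,-0.665), length = 14.1
  seg 3: (14.848,-0.665) -> (21.143,-5.763), length = 8.1
  seg 4: (21.143,-5.763) -> (18.787,3.027), length = 9.1
  seg 5: (18.787,3.027) -> (15.552,15.101), length = 12.5
  seg 6: (15.552,15.101) -> (16.61,22.627), length = 7.6
  seg 7: (16.61,22.627) -> (18.029,32.728), length = 10.2
Total = 66.3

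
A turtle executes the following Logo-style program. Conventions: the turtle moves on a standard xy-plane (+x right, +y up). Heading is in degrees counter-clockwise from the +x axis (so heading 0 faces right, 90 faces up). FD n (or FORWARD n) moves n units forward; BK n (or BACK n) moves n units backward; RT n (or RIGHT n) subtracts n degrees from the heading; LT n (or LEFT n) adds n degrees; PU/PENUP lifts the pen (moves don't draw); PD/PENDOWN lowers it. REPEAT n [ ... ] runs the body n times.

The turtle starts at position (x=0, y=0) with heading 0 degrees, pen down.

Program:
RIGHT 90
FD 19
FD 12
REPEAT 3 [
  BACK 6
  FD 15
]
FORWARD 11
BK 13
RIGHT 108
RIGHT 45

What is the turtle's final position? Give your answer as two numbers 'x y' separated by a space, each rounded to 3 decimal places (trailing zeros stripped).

Executing turtle program step by step:
Start: pos=(0,0), heading=0, pen down
RT 90: heading 0 -> 270
FD 19: (0,0) -> (0,-19) [heading=270, draw]
FD 12: (0,-19) -> (0,-31) [heading=270, draw]
REPEAT 3 [
  -- iteration 1/3 --
  BK 6: (0,-31) -> (0,-25) [heading=270, draw]
  FD 15: (0,-25) -> (0,-40) [heading=270, draw]
  -- iteration 2/3 --
  BK 6: (0,-40) -> (0,-34) [heading=270, draw]
  FD 15: (0,-34) -> (0,-49) [heading=270, draw]
  -- iteration 3/3 --
  BK 6: (0,-49) -> (0,-43) [heading=270, draw]
  FD 15: (0,-43) -> (0,-58) [heading=270, draw]
]
FD 11: (0,-58) -> (0,-69) [heading=270, draw]
BK 13: (0,-69) -> (0,-56) [heading=270, draw]
RT 108: heading 270 -> 162
RT 45: heading 162 -> 117
Final: pos=(0,-56), heading=117, 10 segment(s) drawn

Answer: 0 -56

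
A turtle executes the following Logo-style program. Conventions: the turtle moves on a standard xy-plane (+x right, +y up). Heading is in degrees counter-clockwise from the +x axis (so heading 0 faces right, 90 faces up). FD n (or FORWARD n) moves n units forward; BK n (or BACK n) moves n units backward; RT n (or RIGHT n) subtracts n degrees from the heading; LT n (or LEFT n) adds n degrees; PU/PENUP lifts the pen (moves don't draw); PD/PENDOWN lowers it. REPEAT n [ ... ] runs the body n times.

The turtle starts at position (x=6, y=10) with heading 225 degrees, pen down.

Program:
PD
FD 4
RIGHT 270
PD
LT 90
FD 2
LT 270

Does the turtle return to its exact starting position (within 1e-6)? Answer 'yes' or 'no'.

Answer: no

Derivation:
Executing turtle program step by step:
Start: pos=(6,10), heading=225, pen down
PD: pen down
FD 4: (6,10) -> (3.172,7.172) [heading=225, draw]
RT 270: heading 225 -> 315
PD: pen down
LT 90: heading 315 -> 45
FD 2: (3.172,7.172) -> (4.586,8.586) [heading=45, draw]
LT 270: heading 45 -> 315
Final: pos=(4.586,8.586), heading=315, 2 segment(s) drawn

Start position: (6, 10)
Final position: (4.586, 8.586)
Distance = 2; >= 1e-6 -> NOT closed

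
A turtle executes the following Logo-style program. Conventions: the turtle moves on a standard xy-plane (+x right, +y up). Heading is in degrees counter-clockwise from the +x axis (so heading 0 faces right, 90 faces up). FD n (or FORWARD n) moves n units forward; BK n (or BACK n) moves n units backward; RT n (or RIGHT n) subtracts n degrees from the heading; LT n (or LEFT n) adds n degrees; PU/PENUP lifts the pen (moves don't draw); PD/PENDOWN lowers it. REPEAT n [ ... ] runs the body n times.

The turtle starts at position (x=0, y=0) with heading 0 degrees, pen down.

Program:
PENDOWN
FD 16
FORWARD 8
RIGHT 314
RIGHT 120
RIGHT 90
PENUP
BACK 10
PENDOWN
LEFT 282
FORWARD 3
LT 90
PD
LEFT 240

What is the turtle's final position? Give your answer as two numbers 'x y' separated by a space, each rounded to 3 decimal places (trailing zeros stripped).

Answer: 32.204 5.405

Derivation:
Executing turtle program step by step:
Start: pos=(0,0), heading=0, pen down
PD: pen down
FD 16: (0,0) -> (16,0) [heading=0, draw]
FD 8: (16,0) -> (24,0) [heading=0, draw]
RT 314: heading 0 -> 46
RT 120: heading 46 -> 286
RT 90: heading 286 -> 196
PU: pen up
BK 10: (24,0) -> (33.613,2.756) [heading=196, move]
PD: pen down
LT 282: heading 196 -> 118
FD 3: (33.613,2.756) -> (32.204,5.405) [heading=118, draw]
LT 90: heading 118 -> 208
PD: pen down
LT 240: heading 208 -> 88
Final: pos=(32.204,5.405), heading=88, 3 segment(s) drawn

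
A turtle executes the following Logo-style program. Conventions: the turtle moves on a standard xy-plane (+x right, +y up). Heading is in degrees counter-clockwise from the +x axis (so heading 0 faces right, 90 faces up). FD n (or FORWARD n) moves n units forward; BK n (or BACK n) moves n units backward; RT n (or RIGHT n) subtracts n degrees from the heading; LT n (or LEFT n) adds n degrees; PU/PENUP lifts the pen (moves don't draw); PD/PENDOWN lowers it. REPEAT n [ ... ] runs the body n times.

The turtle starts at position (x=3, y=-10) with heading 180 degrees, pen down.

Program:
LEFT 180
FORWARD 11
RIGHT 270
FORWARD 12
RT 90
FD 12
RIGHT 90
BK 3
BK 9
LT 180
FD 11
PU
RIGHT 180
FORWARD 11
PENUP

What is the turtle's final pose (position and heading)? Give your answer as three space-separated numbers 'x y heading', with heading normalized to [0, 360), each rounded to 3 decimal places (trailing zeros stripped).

Executing turtle program step by step:
Start: pos=(3,-10), heading=180, pen down
LT 180: heading 180 -> 0
FD 11: (3,-10) -> (14,-10) [heading=0, draw]
RT 270: heading 0 -> 90
FD 12: (14,-10) -> (14,2) [heading=90, draw]
RT 90: heading 90 -> 0
FD 12: (14,2) -> (26,2) [heading=0, draw]
RT 90: heading 0 -> 270
BK 3: (26,2) -> (26,5) [heading=270, draw]
BK 9: (26,5) -> (26,14) [heading=270, draw]
LT 180: heading 270 -> 90
FD 11: (26,14) -> (26,25) [heading=90, draw]
PU: pen up
RT 180: heading 90 -> 270
FD 11: (26,25) -> (26,14) [heading=270, move]
PU: pen up
Final: pos=(26,14), heading=270, 6 segment(s) drawn

Answer: 26 14 270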